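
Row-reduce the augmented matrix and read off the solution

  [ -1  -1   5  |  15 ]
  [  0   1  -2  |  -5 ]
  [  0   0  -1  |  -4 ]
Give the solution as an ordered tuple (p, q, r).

(2, 3, 4)

R1 -> -1·R1
  [ 1  1  -5  |  -15 ]
  [ 0  1  -2  |   -5 ]
  [ 0  0  -1  |   -4 ]
R3 -> -1·R3
  [ 1  1  -5  |  -15 ]
  [ 0  1  -2  |   -5 ]
  [ 0  0   1  |    4 ]
R2 -> R2 + 2·R3
  [ 1  1  -5  |  -15 ]
  [ 0  1   0  |    3 ]
  [ 0  0   1  |    4 ]
R1 -> R1 + 5·R3
  [ 1  1  0  |  5 ]
  [ 0  1  0  |  3 ]
  [ 0  0  1  |  4 ]
R1 -> R1 − R2
  [ 1  0  0  |  2 ]
  [ 0  1  0  |  3 ]
  [ 0  0  1  |  4 ]
Reading off the last column: p = 2, q = 3, r = 4.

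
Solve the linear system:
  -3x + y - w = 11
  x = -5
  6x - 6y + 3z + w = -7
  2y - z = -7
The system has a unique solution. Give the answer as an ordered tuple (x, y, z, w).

Form the augmented matrix and row-reduce:
  [ -3   1   0  -1  |  11 ]
  [  1   0   0   0  |  -5 ]
  [  6  -6   3   1  |  -7 ]
  [  0   2  -1   0  |  -7 ]
r1 → -1/3·r1
  [ 1  -1/3   0  1/3  |  -11/3 ]
  [ 1     0   0    0  |     -5 ]
  [ 6    -6   3    1  |     -7 ]
  [ 0     2  -1    0  |     -7 ]
r2 → r2 − r1
  [ 1  -1/3   0   1/3  |  -11/3 ]
  [ 0   1/3   0  -1/3  |   -4/3 ]
  [ 6    -6   3     1  |     -7 ]
  [ 0     2  -1     0  |     -7 ]
r3 → r3 − 6·r1
  [ 1  -1/3   0   1/3  |  -11/3 ]
  [ 0   1/3   0  -1/3  |   -4/3 ]
  [ 0    -4   3    -1  |     15 ]
  [ 0     2  -1     0  |     -7 ]
r2 → 3·r2
  [ 1  -1/3   0  1/3  |  -11/3 ]
  [ 0     1   0   -1  |     -4 ]
  [ 0    -4   3   -1  |     15 ]
  [ 0     2  -1    0  |     -7 ]
r3 → r3 + 4·r2
  [ 1  -1/3   0  1/3  |  -11/3 ]
  [ 0     1   0   -1  |     -4 ]
  [ 0     0   3   -5  |     -1 ]
  [ 0     2  -1    0  |     -7 ]
r4 → r4 − 2·r2
  [ 1  -1/3   0  1/3  |  -11/3 ]
  [ 0     1   0   -1  |     -4 ]
  [ 0     0   3   -5  |     -1 ]
  [ 0     0  -1    2  |      1 ]
r3 → 1/3·r3
  [ 1  -1/3   0   1/3  |  -11/3 ]
  [ 0     1   0    -1  |     -4 ]
  [ 0     0   1  -5/3  |   -1/3 ]
  [ 0     0  -1     2  |      1 ]
r4 → r4 + r3
  [ 1  -1/3  0   1/3  |  -11/3 ]
  [ 0     1  0    -1  |     -4 ]
  [ 0     0  1  -5/3  |   -1/3 ]
  [ 0     0  0   1/3  |    2/3 ]
r4 → 3·r4
  [ 1  -1/3  0   1/3  |  -11/3 ]
  [ 0     1  0    -1  |     -4 ]
  [ 0     0  1  -5/3  |   -1/3 ]
  [ 0     0  0     1  |      2 ]
r3 → r3 + 5/3·r4
  [ 1  -1/3  0  1/3  |  -11/3 ]
  [ 0     1  0   -1  |     -4 ]
  [ 0     0  1    0  |      3 ]
  [ 0     0  0    1  |      2 ]
r2 → r2 + r4
  [ 1  -1/3  0  1/3  |  -11/3 ]
  [ 0     1  0    0  |     -2 ]
  [ 0     0  1    0  |      3 ]
  [ 0     0  0    1  |      2 ]
r1 → r1 − 1/3·r4
  [ 1  -1/3  0  0  |  -13/3 ]
  [ 0     1  0  0  |     -2 ]
  [ 0     0  1  0  |      3 ]
  [ 0     0  0  1  |      2 ]
r1 → r1 + 1/3·r2
  [ 1  0  0  0  |  -5 ]
  [ 0  1  0  0  |  -2 ]
  [ 0  0  1  0  |   3 ]
  [ 0  0  0  1  |   2 ]
Reading off the last column: x = -5, y = -2, z = 3, w = 2.

(-5, -2, 3, 2)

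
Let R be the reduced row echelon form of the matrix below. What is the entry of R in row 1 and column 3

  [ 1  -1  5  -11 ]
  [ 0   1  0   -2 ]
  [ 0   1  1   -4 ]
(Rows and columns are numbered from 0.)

R3 → R3 − R2
R1 → R1 − 5·R3
R1 → R1 + R2

-2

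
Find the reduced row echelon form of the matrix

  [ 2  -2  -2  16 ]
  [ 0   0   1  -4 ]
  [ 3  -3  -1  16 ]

[[1, -1, 0, 4], [0, 0, 1, -4], [0, 0, 0, 0]]

R1 ← 1/2·R1
  [ 1  -1  -1   8 ]
  [ 0   0   1  -4 ]
  [ 3  -3  -1  16 ]
R3 ← R3 − 3·R1
  [ 1  -1  -1   8 ]
  [ 0   0   1  -4 ]
  [ 0   0   2  -8 ]
R3 ← R3 − 2·R2
  [ 1  -1  -1   8 ]
  [ 0   0   1  -4 ]
  [ 0   0   0   0 ]
R1 ← R1 + R2
  [ 1  -1  0   4 ]
  [ 0   0  1  -4 ]
  [ 0   0  0   0 ]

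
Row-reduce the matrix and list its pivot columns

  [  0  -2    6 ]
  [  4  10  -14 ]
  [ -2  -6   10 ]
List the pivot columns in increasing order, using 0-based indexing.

0, 1

Swap R1 and R2.
  [  4  10  -14 ]
  [  0  -2    6 ]
  [ -2  -6   10 ]
Multiply R1 by 1/4.
  [  1  5/2  -7/2 ]
  [  0   -2     6 ]
  [ -2   -6    10 ]
Add 2 times R1 to R3.
  [ 1  5/2  -7/2 ]
  [ 0   -2     6 ]
  [ 0   -1     3 ]
Multiply R2 by -1/2.
  [ 1  5/2  -7/2 ]
  [ 0    1    -3 ]
  [ 0   -1     3 ]
Add R2 to R3.
  [ 1  5/2  -7/2 ]
  [ 0    1    -3 ]
  [ 0    0     0 ]
Subtract 5/2 times R2 from R1.
  [ 1  0   4 ]
  [ 0  1  -3 ]
  [ 0  0   0 ]
Pivot columns are the columns containing a leading 1.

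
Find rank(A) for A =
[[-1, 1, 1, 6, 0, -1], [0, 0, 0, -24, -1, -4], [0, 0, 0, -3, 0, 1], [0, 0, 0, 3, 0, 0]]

r1 ← -1·r1
  [ 1  -1  -1   -6   0   1 ]
  [ 0   0   0  -24  -1  -4 ]
  [ 0   0   0   -3   0   1 ]
  [ 0   0   0    3   0   0 ]
r2 ← -1/24·r2
  [ 1  -1  -1  -6     0    1 ]
  [ 0   0   0   1  1/24  1/6 ]
  [ 0   0   0  -3     0    1 ]
  [ 0   0   0   3     0    0 ]
r3 ← r3 + 3·r2
  [ 1  -1  -1  -6     0    1 ]
  [ 0   0   0   1  1/24  1/6 ]
  [ 0   0   0   0   1/8  3/2 ]
  [ 0   0   0   3     0    0 ]
r4 ← r4 − 3·r2
  [ 1  -1  -1  -6     0     1 ]
  [ 0   0   0   1  1/24   1/6 ]
  [ 0   0   0   0   1/8   3/2 ]
  [ 0   0   0   0  -1/8  -1/2 ]
r3 ← 8·r3
  [ 1  -1  -1  -6     0     1 ]
  [ 0   0   0   1  1/24   1/6 ]
  [ 0   0   0   0     1    12 ]
  [ 0   0   0   0  -1/8  -1/2 ]
r4 ← r4 + 1/8·r3
  [ 1  -1  -1  -6     0    1 ]
  [ 0   0   0   1  1/24  1/6 ]
  [ 0   0   0   0     1   12 ]
  [ 0   0   0   0     0    1 ]
r3 ← r3 − 12·r4
  [ 1  -1  -1  -6     0    1 ]
  [ 0   0   0   1  1/24  1/6 ]
  [ 0   0   0   0     1    0 ]
  [ 0   0   0   0     0    1 ]
r2 ← r2 − 1/6·r4
  [ 1  -1  -1  -6     0  1 ]
  [ 0   0   0   1  1/24  0 ]
  [ 0   0   0   0     1  0 ]
  [ 0   0   0   0     0  1 ]
r1 ← r1 − r4
  [ 1  -1  -1  -6     0  0 ]
  [ 0   0   0   1  1/24  0 ]
  [ 0   0   0   0     1  0 ]
  [ 0   0   0   0     0  1 ]
r2 ← r2 − 1/24·r3
  [ 1  -1  -1  -6  0  0 ]
  [ 0   0   0   1  0  0 ]
  [ 0   0   0   0  1  0 ]
  [ 0   0   0   0  0  1 ]
r1 ← r1 + 6·r2
  [ 1  -1  -1  0  0  0 ]
  [ 0   0   0  1  0  0 ]
  [ 0   0   0  0  1  0 ]
  [ 0   0   0  0  0  1 ]
The reduced form has 4 nonzero rows.

rank = 4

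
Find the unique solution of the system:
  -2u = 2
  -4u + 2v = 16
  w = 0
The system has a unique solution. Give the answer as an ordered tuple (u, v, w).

Form the augmented matrix and row-reduce:
  [ -2  0  0  |   2 ]
  [ -4  2  0  |  16 ]
  [  0  0  1  |   0 ]
R1 := -1/2·R1
  [  1  0  0  |  -1 ]
  [ -4  2  0  |  16 ]
  [  0  0  1  |   0 ]
R2 := R2 + 4·R1
  [ 1  0  0  |  -1 ]
  [ 0  2  0  |  12 ]
  [ 0  0  1  |   0 ]
R2 := 1/2·R2
  [ 1  0  0  |  -1 ]
  [ 0  1  0  |   6 ]
  [ 0  0  1  |   0 ]
Reading off the last column: u = -1, v = 6, w = 0.

(-1, 6, 0)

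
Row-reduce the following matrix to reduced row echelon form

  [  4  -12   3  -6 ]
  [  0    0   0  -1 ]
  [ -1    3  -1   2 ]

ρ1 ← 1/4·ρ1
  [  1  -3  3/4  -3/2 ]
  [  0   0    0    -1 ]
  [ -1   3   -1     2 ]
ρ3 ← ρ3 + ρ1
  [ 1  -3   3/4  -3/2 ]
  [ 0   0     0    -1 ]
  [ 0   0  -1/4   1/2 ]
ρ2 <-> ρ3
  [ 1  -3   3/4  -3/2 ]
  [ 0   0  -1/4   1/2 ]
  [ 0   0     0    -1 ]
ρ2 ← -4·ρ2
  [ 1  -3  3/4  -3/2 ]
  [ 0   0    1    -2 ]
  [ 0   0    0    -1 ]
ρ3 ← -1·ρ3
  [ 1  -3  3/4  -3/2 ]
  [ 0   0    1    -2 ]
  [ 0   0    0     1 ]
ρ2 ← ρ2 + 2·ρ3
  [ 1  -3  3/4  -3/2 ]
  [ 0   0    1     0 ]
  [ 0   0    0     1 ]
ρ1 ← ρ1 + 3/2·ρ3
  [ 1  -3  3/4  0 ]
  [ 0   0    1  0 ]
  [ 0   0    0  1 ]
ρ1 ← ρ1 − 3/4·ρ2
  [ 1  -3  0  0 ]
  [ 0   0  1  0 ]
  [ 0   0  0  1 ]

[[1, -3, 0, 0], [0, 0, 1, 0], [0, 0, 0, 1]]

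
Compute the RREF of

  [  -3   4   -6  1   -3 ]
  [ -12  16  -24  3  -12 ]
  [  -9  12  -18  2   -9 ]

Multiply r1 by -1/3.
Add 12 times r1 to r2.
Add 9 times r1 to r3.
Multiply r2 by -1.
Add r2 to r3.
Add 1/3 times r2 to r1.

[[1, -4/3, 2, 0, 1], [0, 0, 0, 1, 0], [0, 0, 0, 0, 0]]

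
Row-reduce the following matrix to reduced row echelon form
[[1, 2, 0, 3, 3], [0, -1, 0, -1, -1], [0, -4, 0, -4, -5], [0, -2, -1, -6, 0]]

[[1, 0, 0, 1, 0], [0, 1, 0, 1, 0], [0, 0, 1, 4, 0], [0, 0, 0, 0, 1]]

Multiply r2 by -1.
  [ 1   2   0   3   3 ]
  [ 0   1   0   1   1 ]
  [ 0  -4   0  -4  -5 ]
  [ 0  -2  -1  -6   0 ]
Add 4 times r2 to r3.
  [ 1   2   0   3   3 ]
  [ 0   1   0   1   1 ]
  [ 0   0   0   0  -1 ]
  [ 0  -2  -1  -6   0 ]
Add 2 times r2 to r4.
  [ 1  2   0   3   3 ]
  [ 0  1   0   1   1 ]
  [ 0  0   0   0  -1 ]
  [ 0  0  -1  -4   2 ]
Swap r3 and r4.
  [ 1  2   0   3   3 ]
  [ 0  1   0   1   1 ]
  [ 0  0  -1  -4   2 ]
  [ 0  0   0   0  -1 ]
Multiply r3 by -1.
  [ 1  2  0  3   3 ]
  [ 0  1  0  1   1 ]
  [ 0  0  1  4  -2 ]
  [ 0  0  0  0  -1 ]
Multiply r4 by -1.
  [ 1  2  0  3   3 ]
  [ 0  1  0  1   1 ]
  [ 0  0  1  4  -2 ]
  [ 0  0  0  0   1 ]
Add 2 times r4 to r3.
  [ 1  2  0  3  3 ]
  [ 0  1  0  1  1 ]
  [ 0  0  1  4  0 ]
  [ 0  0  0  0  1 ]
Subtract r4 from r2.
  [ 1  2  0  3  3 ]
  [ 0  1  0  1  0 ]
  [ 0  0  1  4  0 ]
  [ 0  0  0  0  1 ]
Subtract 3 times r4 from r1.
  [ 1  2  0  3  0 ]
  [ 0  1  0  1  0 ]
  [ 0  0  1  4  0 ]
  [ 0  0  0  0  1 ]
Subtract 2 times r2 from r1.
  [ 1  0  0  1  0 ]
  [ 0  1  0  1  0 ]
  [ 0  0  1  4  0 ]
  [ 0  0  0  0  1 ]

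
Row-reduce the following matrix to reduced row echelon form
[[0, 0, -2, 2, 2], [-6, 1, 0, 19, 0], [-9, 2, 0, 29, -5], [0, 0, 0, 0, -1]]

Swap ρ1 and ρ2.
  [ -6  1   0  19   0 ]
  [  0  0  -2   2   2 ]
  [ -9  2   0  29  -5 ]
  [  0  0   0   0  -1 ]
Multiply ρ1 by -1/6.
  [  1  -1/6   0  -19/6   0 ]
  [  0     0  -2      2   2 ]
  [ -9     2   0     29  -5 ]
  [  0     0   0      0  -1 ]
Add 9 times ρ1 to ρ3.
  [ 1  -1/6   0  -19/6   0 ]
  [ 0     0  -2      2   2 ]
  [ 0   1/2   0    1/2  -5 ]
  [ 0     0   0      0  -1 ]
Swap ρ2 and ρ3.
  [ 1  -1/6   0  -19/6   0 ]
  [ 0   1/2   0    1/2  -5 ]
  [ 0     0  -2      2   2 ]
  [ 0     0   0      0  -1 ]
Multiply ρ2 by 2.
  [ 1  -1/6   0  -19/6    0 ]
  [ 0     1   0      1  -10 ]
  [ 0     0  -2      2    2 ]
  [ 0     0   0      0   -1 ]
Multiply ρ3 by -1/2.
  [ 1  -1/6  0  -19/6    0 ]
  [ 0     1  0      1  -10 ]
  [ 0     0  1     -1   -1 ]
  [ 0     0  0      0   -1 ]
Multiply ρ4 by -1.
  [ 1  -1/6  0  -19/6    0 ]
  [ 0     1  0      1  -10 ]
  [ 0     0  1     -1   -1 ]
  [ 0     0  0      0    1 ]
Add ρ4 to ρ3.
  [ 1  -1/6  0  -19/6    0 ]
  [ 0     1  0      1  -10 ]
  [ 0     0  1     -1    0 ]
  [ 0     0  0      0    1 ]
Add 10 times ρ4 to ρ2.
  [ 1  -1/6  0  -19/6  0 ]
  [ 0     1  0      1  0 ]
  [ 0     0  1     -1  0 ]
  [ 0     0  0      0  1 ]
Add 1/6 times ρ2 to ρ1.
  [ 1  0  0  -3  0 ]
  [ 0  1  0   1  0 ]
  [ 0  0  1  -1  0 ]
  [ 0  0  0   0  1 ]

[[1, 0, 0, -3, 0], [0, 1, 0, 1, 0], [0, 0, 1, -1, 0], [0, 0, 0, 0, 1]]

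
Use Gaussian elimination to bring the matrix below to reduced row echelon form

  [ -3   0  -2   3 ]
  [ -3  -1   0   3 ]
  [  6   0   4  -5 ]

Multiply R1 by -1/3.
  [  1   0  2/3  -1 ]
  [ -3  -1    0   3 ]
  [  6   0    4  -5 ]
Add 3 times R1 to R2.
  [ 1   0  2/3  -1 ]
  [ 0  -1    2   0 ]
  [ 6   0    4  -5 ]
Subtract 6 times R1 from R3.
  [ 1   0  2/3  -1 ]
  [ 0  -1    2   0 ]
  [ 0   0    0   1 ]
Multiply R2 by -1.
  [ 1  0  2/3  -1 ]
  [ 0  1   -2   0 ]
  [ 0  0    0   1 ]
Add R3 to R1.
  [ 1  0  2/3  0 ]
  [ 0  1   -2  0 ]
  [ 0  0    0  1 ]

[[1, 0, 2/3, 0], [0, 1, -2, 0], [0, 0, 0, 1]]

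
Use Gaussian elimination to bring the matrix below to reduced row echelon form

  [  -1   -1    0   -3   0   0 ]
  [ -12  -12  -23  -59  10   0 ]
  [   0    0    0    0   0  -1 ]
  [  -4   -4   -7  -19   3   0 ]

R1 -> -1·R1
  [   1    1    0    3   0   0 ]
  [ -12  -12  -23  -59  10   0 ]
  [   0    0    0    0   0  -1 ]
  [  -4   -4   -7  -19   3   0 ]
R2 -> R2 + 12·R1
  [  1   1    0    3   0   0 ]
  [  0   0  -23  -23  10   0 ]
  [  0   0    0    0   0  -1 ]
  [ -4  -4   -7  -19   3   0 ]
R4 -> R4 + 4·R1
  [ 1  1    0    3   0   0 ]
  [ 0  0  -23  -23  10   0 ]
  [ 0  0    0    0   0  -1 ]
  [ 0  0   -7   -7   3   0 ]
R2 -> -1/23·R2
  [ 1  1   0   3       0   0 ]
  [ 0  0   1   1  -10/23   0 ]
  [ 0  0   0   0       0  -1 ]
  [ 0  0  -7  -7       3   0 ]
R4 -> R4 + 7·R2
  [ 1  1  0  3       0   0 ]
  [ 0  0  1  1  -10/23   0 ]
  [ 0  0  0  0       0  -1 ]
  [ 0  0  0  0   -1/23   0 ]
R3 <=> R4
  [ 1  1  0  3       0   0 ]
  [ 0  0  1  1  -10/23   0 ]
  [ 0  0  0  0   -1/23   0 ]
  [ 0  0  0  0       0  -1 ]
R3 -> -23·R3
  [ 1  1  0  3       0   0 ]
  [ 0  0  1  1  -10/23   0 ]
  [ 0  0  0  0       1   0 ]
  [ 0  0  0  0       0  -1 ]
R4 -> -1·R4
  [ 1  1  0  3       0  0 ]
  [ 0  0  1  1  -10/23  0 ]
  [ 0  0  0  0       1  0 ]
  [ 0  0  0  0       0  1 ]
R2 -> R2 + 10/23·R3
  [ 1  1  0  3  0  0 ]
  [ 0  0  1  1  0  0 ]
  [ 0  0  0  0  1  0 ]
  [ 0  0  0  0  0  1 ]

[[1, 1, 0, 3, 0, 0], [0, 0, 1, 1, 0, 0], [0, 0, 0, 0, 1, 0], [0, 0, 0, 0, 0, 1]]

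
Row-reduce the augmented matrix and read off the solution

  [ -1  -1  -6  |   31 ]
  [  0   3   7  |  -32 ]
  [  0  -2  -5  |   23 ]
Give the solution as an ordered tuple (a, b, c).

(-2, 1, -5)

Multiply R1 by -1.
  [ 1   1   6  |  -31 ]
  [ 0   3   7  |  -32 ]
  [ 0  -2  -5  |   23 ]
Multiply R2 by 1/3.
  [ 1   1    6  |    -31 ]
  [ 0   1  7/3  |  -32/3 ]
  [ 0  -2   -5  |     23 ]
Add 2 times R2 to R3.
  [ 1  1     6  |    -31 ]
  [ 0  1   7/3  |  -32/3 ]
  [ 0  0  -1/3  |    5/3 ]
Multiply R3 by -3.
  [ 1  1    6  |    -31 ]
  [ 0  1  7/3  |  -32/3 ]
  [ 0  0    1  |     -5 ]
Subtract 7/3 times R3 from R2.
  [ 1  1  6  |  -31 ]
  [ 0  1  0  |    1 ]
  [ 0  0  1  |   -5 ]
Subtract 6 times R3 from R1.
  [ 1  1  0  |  -1 ]
  [ 0  1  0  |   1 ]
  [ 0  0  1  |  -5 ]
Subtract R2 from R1.
  [ 1  0  0  |  -2 ]
  [ 0  1  0  |   1 ]
  [ 0  0  1  |  -5 ]
Reading off the last column: a = -2, b = 1, c = -5.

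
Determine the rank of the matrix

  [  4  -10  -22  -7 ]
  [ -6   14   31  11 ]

rank = 2

r1 -> 1/4·r1
  [  1  -5/2  -11/2  -7/4 ]
  [ -6    14     31    11 ]
r2 -> r2 + 6·r1
  [ 1  -5/2  -11/2  -7/4 ]
  [ 0    -1     -2   1/2 ]
r2 -> -1·r2
  [ 1  -5/2  -11/2  -7/4 ]
  [ 0     1      2  -1/2 ]
r1 -> r1 + 5/2·r2
  [ 1  0  -1/2    -3 ]
  [ 0  1     2  -1/2 ]
The reduced form has 2 nonzero rows.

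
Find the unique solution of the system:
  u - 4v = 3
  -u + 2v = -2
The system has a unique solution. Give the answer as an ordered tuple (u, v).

(1, -1/2)

Form the augmented matrix and row-reduce:
  [  1  -4  |   3 ]
  [ -1   2  |  -2 ]
ρ2 -> ρ2 + ρ1
  [ 1  -4  |  3 ]
  [ 0  -2  |  1 ]
ρ2 -> -1/2·ρ2
  [ 1  -4  |     3 ]
  [ 0   1  |  -1/2 ]
ρ1 -> ρ1 + 4·ρ2
  [ 1  0  |     1 ]
  [ 0  1  |  -1/2 ]
Reading off the last column: u = 1, v = -1/2.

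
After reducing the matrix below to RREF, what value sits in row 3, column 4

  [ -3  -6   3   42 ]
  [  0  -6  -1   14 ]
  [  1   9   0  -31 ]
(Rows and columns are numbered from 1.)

4

ρ1 ← -1/3·ρ1
  [ 1   2  -1  -14 ]
  [ 0  -6  -1   14 ]
  [ 1   9   0  -31 ]
ρ3 ← ρ3 − ρ1
  [ 1   2  -1  -14 ]
  [ 0  -6  -1   14 ]
  [ 0   7   1  -17 ]
ρ2 ← -1/6·ρ2
  [ 1  2   -1   -14 ]
  [ 0  1  1/6  -7/3 ]
  [ 0  7    1   -17 ]
ρ3 ← ρ3 − 7·ρ2
  [ 1  2    -1   -14 ]
  [ 0  1   1/6  -7/3 ]
  [ 0  0  -1/6  -2/3 ]
ρ3 ← -6·ρ3
  [ 1  2   -1   -14 ]
  [ 0  1  1/6  -7/3 ]
  [ 0  0    1     4 ]
ρ2 ← ρ2 − 1/6·ρ3
  [ 1  2  -1  -14 ]
  [ 0  1   0   -3 ]
  [ 0  0   1    4 ]
ρ1 ← ρ1 + ρ3
  [ 1  2  0  -10 ]
  [ 0  1  0   -3 ]
  [ 0  0  1    4 ]
ρ1 ← ρ1 − 2·ρ2
  [ 1  0  0  -4 ]
  [ 0  1  0  -3 ]
  [ 0  0  1   4 ]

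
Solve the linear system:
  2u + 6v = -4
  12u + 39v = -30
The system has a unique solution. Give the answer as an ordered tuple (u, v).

Form the augmented matrix and row-reduce:
  [  2   6  |   -4 ]
  [ 12  39  |  -30 ]
R1 ← 1/2·R1
  [  1   3  |   -2 ]
  [ 12  39  |  -30 ]
R2 ← R2 − 12·R1
  [ 1  3  |  -2 ]
  [ 0  3  |  -6 ]
R2 ← 1/3·R2
  [ 1  3  |  -2 ]
  [ 0  1  |  -2 ]
R1 ← R1 − 3·R2
  [ 1  0  |   4 ]
  [ 0  1  |  -2 ]
Reading off the last column: u = 4, v = -2.

(4, -2)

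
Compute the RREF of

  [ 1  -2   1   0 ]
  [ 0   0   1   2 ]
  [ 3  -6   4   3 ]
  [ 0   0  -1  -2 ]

[[1, -2, 0, 0], [0, 0, 1, 0], [0, 0, 0, 1], [0, 0, 0, 0]]

R3 -> R3 − 3·R1
  [ 1  -2   1   0 ]
  [ 0   0   1   2 ]
  [ 0   0   1   3 ]
  [ 0   0  -1  -2 ]
R3 -> R3 − R2
  [ 1  -2   1   0 ]
  [ 0   0   1   2 ]
  [ 0   0   0   1 ]
  [ 0   0  -1  -2 ]
R4 -> R4 + R2
  [ 1  -2  1  0 ]
  [ 0   0  1  2 ]
  [ 0   0  0  1 ]
  [ 0   0  0  0 ]
R2 -> R2 − 2·R3
  [ 1  -2  1  0 ]
  [ 0   0  1  0 ]
  [ 0   0  0  1 ]
  [ 0   0  0  0 ]
R1 -> R1 − R2
  [ 1  -2  0  0 ]
  [ 0   0  1  0 ]
  [ 0   0  0  1 ]
  [ 0   0  0  0 ]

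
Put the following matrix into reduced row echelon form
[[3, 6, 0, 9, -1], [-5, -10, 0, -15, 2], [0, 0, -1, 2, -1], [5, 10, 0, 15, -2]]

r1 → 1/3·r1
r2 → r2 + 5·r1
r4 → r4 − 5·r1
r2 ↔ r3
r2 → -1·r2
r3 → 3·r3
r4 → r4 + 1/3·r3
r2 → r2 − r3
r1 → r1 + 1/3·r3

[[1, 2, 0, 3, 0], [0, 0, 1, -2, 0], [0, 0, 0, 0, 1], [0, 0, 0, 0, 0]]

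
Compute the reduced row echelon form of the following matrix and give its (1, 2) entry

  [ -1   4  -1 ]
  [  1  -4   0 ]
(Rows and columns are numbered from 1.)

-4

ρ1 -> -1·ρ1
ρ2 -> ρ2 − ρ1
ρ2 -> -1·ρ2
ρ1 -> ρ1 − ρ2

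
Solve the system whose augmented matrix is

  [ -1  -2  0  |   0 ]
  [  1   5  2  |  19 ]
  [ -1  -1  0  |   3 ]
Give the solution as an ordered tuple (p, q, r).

ρ1 ← -1·ρ1
  [  1   2  0  |   0 ]
  [  1   5  2  |  19 ]
  [ -1  -1  0  |   3 ]
ρ2 ← ρ2 − ρ1
  [  1   2  0  |   0 ]
  [  0   3  2  |  19 ]
  [ -1  -1  0  |   3 ]
ρ3 ← ρ3 + ρ1
  [ 1  2  0  |   0 ]
  [ 0  3  2  |  19 ]
  [ 0  1  0  |   3 ]
ρ2 ← 1/3·ρ2
  [ 1  2    0  |     0 ]
  [ 0  1  2/3  |  19/3 ]
  [ 0  1    0  |     3 ]
ρ3 ← ρ3 − ρ2
  [ 1  2     0  |      0 ]
  [ 0  1   2/3  |   19/3 ]
  [ 0  0  -2/3  |  -10/3 ]
ρ3 ← -3/2·ρ3
  [ 1  2    0  |     0 ]
  [ 0  1  2/3  |  19/3 ]
  [ 0  0    1  |     5 ]
ρ2 ← ρ2 − 2/3·ρ3
  [ 1  2  0  |  0 ]
  [ 0  1  0  |  3 ]
  [ 0  0  1  |  5 ]
ρ1 ← ρ1 − 2·ρ2
  [ 1  0  0  |  -6 ]
  [ 0  1  0  |   3 ]
  [ 0  0  1  |   5 ]
Reading off the last column: p = -6, q = 3, r = 5.

(-6, 3, 5)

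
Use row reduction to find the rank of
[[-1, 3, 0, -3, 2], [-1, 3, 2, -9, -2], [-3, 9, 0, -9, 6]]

R1 := -1·R1
  [  1  -3  0   3  -2 ]
  [ -1   3  2  -9  -2 ]
  [ -3   9  0  -9   6 ]
R2 := R2 + R1
  [  1  -3  0   3  -2 ]
  [  0   0  2  -6  -4 ]
  [ -3   9  0  -9   6 ]
R3 := R3 + 3·R1
  [ 1  -3  0   3  -2 ]
  [ 0   0  2  -6  -4 ]
  [ 0   0  0   0   0 ]
R2 := 1/2·R2
  [ 1  -3  0   3  -2 ]
  [ 0   0  1  -3  -2 ]
  [ 0   0  0   0   0 ]
The reduced form has 2 nonzero rows.

rank = 2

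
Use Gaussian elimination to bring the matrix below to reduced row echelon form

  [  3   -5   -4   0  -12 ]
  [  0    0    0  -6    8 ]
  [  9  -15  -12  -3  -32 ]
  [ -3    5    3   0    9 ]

[[1, -5/3, 0, 0, 0], [0, 0, 1, 0, 3], [0, 0, 0, 1, -4/3], [0, 0, 0, 0, 0]]

r1 → 1/3·r1
r3 → r3 − 9·r1
r4 → r4 + 3·r1
r2 <=> r4
r2 → -1·r2
r3 → -1/3·r3
r4 → r4 + 6·r3
r1 → r1 + 4/3·r2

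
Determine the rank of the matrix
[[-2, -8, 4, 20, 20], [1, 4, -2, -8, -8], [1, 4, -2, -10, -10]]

Multiply r1 by -1/2.
  [ 1  4  -2  -10  -10 ]
  [ 1  4  -2   -8   -8 ]
  [ 1  4  -2  -10  -10 ]
Subtract r1 from r2.
  [ 1  4  -2  -10  -10 ]
  [ 0  0   0    2    2 ]
  [ 1  4  -2  -10  -10 ]
Subtract r1 from r3.
  [ 1  4  -2  -10  -10 ]
  [ 0  0   0    2    2 ]
  [ 0  0   0    0    0 ]
Multiply r2 by 1/2.
  [ 1  4  -2  -10  -10 ]
  [ 0  0   0    1    1 ]
  [ 0  0   0    0    0 ]
Add 10 times r2 to r1.
  [ 1  4  -2  0  0 ]
  [ 0  0   0  1  1 ]
  [ 0  0   0  0  0 ]
The reduced form has 2 nonzero rows.

rank = 2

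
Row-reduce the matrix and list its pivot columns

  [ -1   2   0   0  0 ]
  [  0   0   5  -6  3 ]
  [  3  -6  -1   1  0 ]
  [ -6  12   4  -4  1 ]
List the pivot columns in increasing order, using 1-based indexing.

ρ1 := -1·ρ1
ρ3 := ρ3 − 3·ρ1
ρ4 := ρ4 + 6·ρ1
ρ2 := 1/5·ρ2
ρ3 := ρ3 + ρ2
ρ4 := ρ4 − 4·ρ2
ρ3 := -5·ρ3
ρ4 := ρ4 − 4/5·ρ3
ρ3 := ρ3 + 3·ρ4
ρ2 := ρ2 − 3/5·ρ4
ρ2 := ρ2 + 6/5·ρ3
Pivot columns are the columns containing a leading 1.

1, 3, 4, 5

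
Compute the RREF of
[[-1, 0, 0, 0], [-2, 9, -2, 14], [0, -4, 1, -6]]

[[1, 0, 0, 0], [0, 1, 0, 2], [0, 0, 1, 2]]

ρ1 -> -1·ρ1
ρ2 -> ρ2 + 2·ρ1
ρ2 -> 1/9·ρ2
ρ3 -> ρ3 + 4·ρ2
ρ3 -> 9·ρ3
ρ2 -> ρ2 + 2/9·ρ3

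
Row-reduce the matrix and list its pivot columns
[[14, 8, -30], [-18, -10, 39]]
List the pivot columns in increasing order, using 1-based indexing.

1, 2

ρ1 → 1/14·ρ1
  [   1  4/7  -15/7 ]
  [ -18  -10     39 ]
ρ2 → ρ2 + 18·ρ1
  [ 1  4/7  -15/7 ]
  [ 0  2/7    3/7 ]
ρ2 → 7/2·ρ2
  [ 1  4/7  -15/7 ]
  [ 0    1    3/2 ]
ρ1 → ρ1 − 4/7·ρ2
  [ 1  0   -3 ]
  [ 0  1  3/2 ]
Pivot columns are the columns containing a leading 1.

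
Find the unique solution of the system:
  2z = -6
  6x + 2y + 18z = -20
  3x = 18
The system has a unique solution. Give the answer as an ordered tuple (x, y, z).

(6, -1, -3)

Form the augmented matrix and row-reduce:
  [ 0  0   2  |   -6 ]
  [ 6  2  18  |  -20 ]
  [ 3  0   0  |   18 ]
Swap R1 and R2.
  [ 6  2  18  |  -20 ]
  [ 0  0   2  |   -6 ]
  [ 3  0   0  |   18 ]
Multiply R1 by 1/6.
  [ 1  1/3  3  |  -10/3 ]
  [ 0    0  2  |     -6 ]
  [ 3    0  0  |     18 ]
Subtract 3 times R1 from R3.
  [ 1  1/3   3  |  -10/3 ]
  [ 0    0   2  |     -6 ]
  [ 0   -1  -9  |     28 ]
Swap R2 and R3.
  [ 1  1/3   3  |  -10/3 ]
  [ 0   -1  -9  |     28 ]
  [ 0    0   2  |     -6 ]
Multiply R2 by -1.
  [ 1  1/3  3  |  -10/3 ]
  [ 0    1  9  |    -28 ]
  [ 0    0  2  |     -6 ]
Multiply R3 by 1/2.
  [ 1  1/3  3  |  -10/3 ]
  [ 0    1  9  |    -28 ]
  [ 0    0  1  |     -3 ]
Subtract 9 times R3 from R2.
  [ 1  1/3  3  |  -10/3 ]
  [ 0    1  0  |     -1 ]
  [ 0    0  1  |     -3 ]
Subtract 3 times R3 from R1.
  [ 1  1/3  0  |  17/3 ]
  [ 0    1  0  |    -1 ]
  [ 0    0  1  |    -3 ]
Subtract 1/3 times R2 from R1.
  [ 1  0  0  |   6 ]
  [ 0  1  0  |  -1 ]
  [ 0  0  1  |  -3 ]
Reading off the last column: x = 6, y = -1, z = -3.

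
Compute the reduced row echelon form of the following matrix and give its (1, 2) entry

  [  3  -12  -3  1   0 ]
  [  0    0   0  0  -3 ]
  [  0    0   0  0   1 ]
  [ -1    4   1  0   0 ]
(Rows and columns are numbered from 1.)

-4

r1 -> 1/3·r1
  [  1  -4  -1  1/3   0 ]
  [  0   0   0    0  -3 ]
  [  0   0   0    0   1 ]
  [ -1   4   1    0   0 ]
r4 -> r4 + r1
  [ 1  -4  -1  1/3   0 ]
  [ 0   0   0    0  -3 ]
  [ 0   0   0    0   1 ]
  [ 0   0   0  1/3   0 ]
r2 <-> r4
  [ 1  -4  -1  1/3   0 ]
  [ 0   0   0  1/3   0 ]
  [ 0   0   0    0   1 ]
  [ 0   0   0    0  -3 ]
r2 -> 3·r2
  [ 1  -4  -1  1/3   0 ]
  [ 0   0   0    1   0 ]
  [ 0   0   0    0   1 ]
  [ 0   0   0    0  -3 ]
r4 -> r4 + 3·r3
  [ 1  -4  -1  1/3  0 ]
  [ 0   0   0    1  0 ]
  [ 0   0   0    0  1 ]
  [ 0   0   0    0  0 ]
r1 -> r1 − 1/3·r2
  [ 1  -4  -1  0  0 ]
  [ 0   0   0  1  0 ]
  [ 0   0   0  0  1 ]
  [ 0   0   0  0  0 ]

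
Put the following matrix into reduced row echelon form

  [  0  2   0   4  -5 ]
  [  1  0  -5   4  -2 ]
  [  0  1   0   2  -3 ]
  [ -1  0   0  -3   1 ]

Swap r1 and r2.
  [  1  0  -5   4  -2 ]
  [  0  2   0   4  -5 ]
  [  0  1   0   2  -3 ]
  [ -1  0   0  -3   1 ]
Add r1 to r4.
  [ 1  0  -5  4  -2 ]
  [ 0  2   0  4  -5 ]
  [ 0  1   0  2  -3 ]
  [ 0  0  -5  1  -1 ]
Multiply r2 by 1/2.
  [ 1  0  -5  4    -2 ]
  [ 0  1   0  2  -5/2 ]
  [ 0  1   0  2    -3 ]
  [ 0  0  -5  1    -1 ]
Subtract r2 from r3.
  [ 1  0  -5  4    -2 ]
  [ 0  1   0  2  -5/2 ]
  [ 0  0   0  0  -1/2 ]
  [ 0  0  -5  1    -1 ]
Swap r3 and r4.
  [ 1  0  -5  4    -2 ]
  [ 0  1   0  2  -5/2 ]
  [ 0  0  -5  1    -1 ]
  [ 0  0   0  0  -1/2 ]
Multiply r3 by -1/5.
  [ 1  0  -5     4    -2 ]
  [ 0  1   0     2  -5/2 ]
  [ 0  0   1  -1/5   1/5 ]
  [ 0  0   0     0  -1/2 ]
Multiply r4 by -2.
  [ 1  0  -5     4    -2 ]
  [ 0  1   0     2  -5/2 ]
  [ 0  0   1  -1/5   1/5 ]
  [ 0  0   0     0     1 ]
Subtract 1/5 times r4 from r3.
  [ 1  0  -5     4    -2 ]
  [ 0  1   0     2  -5/2 ]
  [ 0  0   1  -1/5     0 ]
  [ 0  0   0     0     1 ]
Add 5/2 times r4 to r2.
  [ 1  0  -5     4  -2 ]
  [ 0  1   0     2   0 ]
  [ 0  0   1  -1/5   0 ]
  [ 0  0   0     0   1 ]
Add 2 times r4 to r1.
  [ 1  0  -5     4  0 ]
  [ 0  1   0     2  0 ]
  [ 0  0   1  -1/5  0 ]
  [ 0  0   0     0  1 ]
Add 5 times r3 to r1.
  [ 1  0  0     3  0 ]
  [ 0  1  0     2  0 ]
  [ 0  0  1  -1/5  0 ]
  [ 0  0  0     0  1 ]

[[1, 0, 0, 3, 0], [0, 1, 0, 2, 0], [0, 0, 1, -1/5, 0], [0, 0, 0, 0, 1]]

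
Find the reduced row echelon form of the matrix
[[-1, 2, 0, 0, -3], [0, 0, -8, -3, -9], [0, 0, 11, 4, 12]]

[[1, -2, 0, 0, 3], [0, 0, 1, 0, 0], [0, 0, 0, 1, 3]]

ρ1 ← -1·ρ1
  [ 1  -2   0   0   3 ]
  [ 0   0  -8  -3  -9 ]
  [ 0   0  11   4  12 ]
ρ2 ← -1/8·ρ2
  [ 1  -2   0    0    3 ]
  [ 0   0   1  3/8  9/8 ]
  [ 0   0  11    4   12 ]
ρ3 ← ρ3 − 11·ρ2
  [ 1  -2  0     0     3 ]
  [ 0   0  1   3/8   9/8 ]
  [ 0   0  0  -1/8  -3/8 ]
ρ3 ← -8·ρ3
  [ 1  -2  0    0    3 ]
  [ 0   0  1  3/8  9/8 ]
  [ 0   0  0    1    3 ]
ρ2 ← ρ2 − 3/8·ρ3
  [ 1  -2  0  0  3 ]
  [ 0   0  1  0  0 ]
  [ 0   0  0  1  3 ]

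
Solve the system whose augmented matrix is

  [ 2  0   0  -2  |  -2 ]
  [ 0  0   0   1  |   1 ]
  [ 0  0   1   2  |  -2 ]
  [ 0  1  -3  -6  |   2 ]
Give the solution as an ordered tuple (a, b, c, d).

(0, -4, -4, 1)

R1 ← 1/2·R1
  [ 1  0   0  -1  |  -1 ]
  [ 0  0   0   1  |   1 ]
  [ 0  0   1   2  |  -2 ]
  [ 0  1  -3  -6  |   2 ]
R2 <=> R4
  [ 1  0   0  -1  |  -1 ]
  [ 0  1  -3  -6  |   2 ]
  [ 0  0   1   2  |  -2 ]
  [ 0  0   0   1  |   1 ]
R3 ← R3 − 2·R4
  [ 1  0   0  -1  |  -1 ]
  [ 0  1  -3  -6  |   2 ]
  [ 0  0   1   0  |  -4 ]
  [ 0  0   0   1  |   1 ]
R2 ← R2 + 6·R4
  [ 1  0   0  -1  |  -1 ]
  [ 0  1  -3   0  |   8 ]
  [ 0  0   1   0  |  -4 ]
  [ 0  0   0   1  |   1 ]
R1 ← R1 + R4
  [ 1  0   0  0  |   0 ]
  [ 0  1  -3  0  |   8 ]
  [ 0  0   1  0  |  -4 ]
  [ 0  0   0  1  |   1 ]
R2 ← R2 + 3·R3
  [ 1  0  0  0  |   0 ]
  [ 0  1  0  0  |  -4 ]
  [ 0  0  1  0  |  -4 ]
  [ 0  0  0  1  |   1 ]
Reading off the last column: a = 0, b = -4, c = -4, d = 1.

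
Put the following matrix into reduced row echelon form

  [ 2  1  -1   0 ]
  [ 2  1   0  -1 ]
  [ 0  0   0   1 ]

[[1, 1/2, 0, 0], [0, 0, 1, 0], [0, 0, 0, 1]]

ρ1 ← 1/2·ρ1
  [ 1  1/2  -1/2   0 ]
  [ 2    1     0  -1 ]
  [ 0    0     0   1 ]
ρ2 ← ρ2 − 2·ρ1
  [ 1  1/2  -1/2   0 ]
  [ 0    0     1  -1 ]
  [ 0    0     0   1 ]
ρ2 ← ρ2 + ρ3
  [ 1  1/2  -1/2  0 ]
  [ 0    0     1  0 ]
  [ 0    0     0  1 ]
ρ1 ← ρ1 + 1/2·ρ2
  [ 1  1/2  0  0 ]
  [ 0    0  1  0 ]
  [ 0    0  0  1 ]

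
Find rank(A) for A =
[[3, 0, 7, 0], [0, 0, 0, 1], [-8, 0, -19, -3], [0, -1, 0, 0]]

rank = 4

ρ1 := 1/3·ρ1
  [  1   0  7/3   0 ]
  [  0   0    0   1 ]
  [ -8   0  -19  -3 ]
  [  0  -1    0   0 ]
ρ3 := ρ3 + 8·ρ1
  [ 1   0   7/3   0 ]
  [ 0   0     0   1 ]
  [ 0   0  -1/3  -3 ]
  [ 0  -1     0   0 ]
ρ2 <=> ρ4
  [ 1   0   7/3   0 ]
  [ 0  -1     0   0 ]
  [ 0   0  -1/3  -3 ]
  [ 0   0     0   1 ]
ρ2 := -1·ρ2
  [ 1  0   7/3   0 ]
  [ 0  1     0   0 ]
  [ 0  0  -1/3  -3 ]
  [ 0  0     0   1 ]
ρ3 := -3·ρ3
  [ 1  0  7/3  0 ]
  [ 0  1    0  0 ]
  [ 0  0    1  9 ]
  [ 0  0    0  1 ]
ρ3 := ρ3 − 9·ρ4
  [ 1  0  7/3  0 ]
  [ 0  1    0  0 ]
  [ 0  0    1  0 ]
  [ 0  0    0  1 ]
ρ1 := ρ1 − 7/3·ρ3
  [ 1  0  0  0 ]
  [ 0  1  0  0 ]
  [ 0  0  1  0 ]
  [ 0  0  0  1 ]
The reduced form has 4 nonzero rows.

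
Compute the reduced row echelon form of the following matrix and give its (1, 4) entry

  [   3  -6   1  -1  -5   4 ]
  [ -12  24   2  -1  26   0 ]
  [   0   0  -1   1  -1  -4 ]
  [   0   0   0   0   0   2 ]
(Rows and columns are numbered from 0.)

Multiply R1 by 1/3.
  [   1  -2  1/3  -1/3  -5/3  4/3 ]
  [ -12  24    2    -1    26    0 ]
  [   0   0   -1     1    -1   -4 ]
  [   0   0    0     0     0    2 ]
Add 12 times R1 to R2.
  [ 1  -2  1/3  -1/3  -5/3  4/3 ]
  [ 0   0    6    -5     6   16 ]
  [ 0   0   -1     1    -1   -4 ]
  [ 0   0    0     0     0    2 ]
Multiply R2 by 1/6.
  [ 1  -2  1/3  -1/3  -5/3  4/3 ]
  [ 0   0    1  -5/6     1  8/3 ]
  [ 0   0   -1     1    -1   -4 ]
  [ 0   0    0     0     0    2 ]
Add R2 to R3.
  [ 1  -2  1/3  -1/3  -5/3   4/3 ]
  [ 0   0    1  -5/6     1   8/3 ]
  [ 0   0    0   1/6     0  -4/3 ]
  [ 0   0    0     0     0     2 ]
Multiply R3 by 6.
  [ 1  -2  1/3  -1/3  -5/3  4/3 ]
  [ 0   0    1  -5/6     1  8/3 ]
  [ 0   0    0     1     0   -8 ]
  [ 0   0    0     0     0    2 ]
Multiply R4 by 1/2.
  [ 1  -2  1/3  -1/3  -5/3  4/3 ]
  [ 0   0    1  -5/6     1  8/3 ]
  [ 0   0    0     1     0   -8 ]
  [ 0   0    0     0     0    1 ]
Add 8 times R4 to R3.
  [ 1  -2  1/3  -1/3  -5/3  4/3 ]
  [ 0   0    1  -5/6     1  8/3 ]
  [ 0   0    0     1     0    0 ]
  [ 0   0    0     0     0    1 ]
Subtract 8/3 times R4 from R2.
  [ 1  -2  1/3  -1/3  -5/3  4/3 ]
  [ 0   0    1  -5/6     1    0 ]
  [ 0   0    0     1     0    0 ]
  [ 0   0    0     0     0    1 ]
Subtract 4/3 times R4 from R1.
  [ 1  -2  1/3  -1/3  -5/3  0 ]
  [ 0   0    1  -5/6     1  0 ]
  [ 0   0    0     1     0  0 ]
  [ 0   0    0     0     0  1 ]
Add 5/6 times R3 to R2.
  [ 1  -2  1/3  -1/3  -5/3  0 ]
  [ 0   0    1     0     1  0 ]
  [ 0   0    0     1     0  0 ]
  [ 0   0    0     0     0  1 ]
Add 1/3 times R3 to R1.
  [ 1  -2  1/3  0  -5/3  0 ]
  [ 0   0    1  0     1  0 ]
  [ 0   0    0  1     0  0 ]
  [ 0   0    0  0     0  1 ]
Subtract 1/3 times R2 from R1.
  [ 1  -2  0  0  -2  0 ]
  [ 0   0  1  0   1  0 ]
  [ 0   0  0  1   0  0 ]
  [ 0   0  0  0   0  1 ]

1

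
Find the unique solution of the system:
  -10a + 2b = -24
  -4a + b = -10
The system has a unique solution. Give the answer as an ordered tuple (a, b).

(2, -2)

Form the augmented matrix and row-reduce:
  [ -10  2  |  -24 ]
  [  -4  1  |  -10 ]
ρ1 → -1/10·ρ1
  [  1  -1/5  |  12/5 ]
  [ -4     1  |   -10 ]
ρ2 → ρ2 + 4·ρ1
  [ 1  -1/5  |  12/5 ]
  [ 0   1/5  |  -2/5 ]
ρ2 → 5·ρ2
  [ 1  -1/5  |  12/5 ]
  [ 0     1  |    -2 ]
ρ1 → ρ1 + 1/5·ρ2
  [ 1  0  |   2 ]
  [ 0  1  |  -2 ]
Reading off the last column: a = 2, b = -2.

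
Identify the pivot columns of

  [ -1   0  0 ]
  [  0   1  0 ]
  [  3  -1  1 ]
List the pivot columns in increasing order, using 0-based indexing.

0, 1, 2

Multiply ρ1 by -1.
  [ 1   0  0 ]
  [ 0   1  0 ]
  [ 3  -1  1 ]
Subtract 3 times ρ1 from ρ3.
  [ 1   0  0 ]
  [ 0   1  0 ]
  [ 0  -1  1 ]
Add ρ2 to ρ3.
  [ 1  0  0 ]
  [ 0  1  0 ]
  [ 0  0  1 ]
Pivot columns are the columns containing a leading 1.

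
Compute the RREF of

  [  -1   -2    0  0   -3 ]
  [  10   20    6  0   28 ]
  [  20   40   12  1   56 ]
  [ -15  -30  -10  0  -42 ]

[[1, 2, 0, 0, 0], [0, 0, 1, 0, 0], [0, 0, 0, 1, 0], [0, 0, 0, 0, 1]]

R1 := -1·R1
R2 := R2 − 10·R1
R3 := R3 − 20·R1
R4 := R4 + 15·R1
R2 := 1/6·R2
R3 := R3 − 12·R2
R4 := R4 + 10·R2
R4 := -3·R4
R2 := R2 + 1/3·R4
R1 := R1 − 3·R4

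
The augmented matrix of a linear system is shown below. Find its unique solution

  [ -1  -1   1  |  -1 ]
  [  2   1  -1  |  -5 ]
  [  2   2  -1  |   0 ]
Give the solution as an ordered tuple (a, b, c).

R1 → -1·R1
  [ 1  1  -1  |   1 ]
  [ 2  1  -1  |  -5 ]
  [ 2  2  -1  |   0 ]
R2 → R2 − 2·R1
  [ 1   1  -1  |   1 ]
  [ 0  -1   1  |  -7 ]
  [ 2   2  -1  |   0 ]
R3 → R3 − 2·R1
  [ 1   1  -1  |   1 ]
  [ 0  -1   1  |  -7 ]
  [ 0   0   1  |  -2 ]
R2 → -1·R2
  [ 1  1  -1  |   1 ]
  [ 0  1  -1  |   7 ]
  [ 0  0   1  |  -2 ]
R2 → R2 + R3
  [ 1  1  -1  |   1 ]
  [ 0  1   0  |   5 ]
  [ 0  0   1  |  -2 ]
R1 → R1 + R3
  [ 1  1  0  |  -1 ]
  [ 0  1  0  |   5 ]
  [ 0  0  1  |  -2 ]
R1 → R1 − R2
  [ 1  0  0  |  -6 ]
  [ 0  1  0  |   5 ]
  [ 0  0  1  |  -2 ]
Reading off the last column: a = -6, b = 5, c = -2.

(-6, 5, -2)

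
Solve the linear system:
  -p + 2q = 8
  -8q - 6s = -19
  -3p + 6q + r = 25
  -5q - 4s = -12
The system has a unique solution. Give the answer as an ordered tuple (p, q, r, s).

(-4, 2, 1, 1/2)

Form the augmented matrix and row-reduce:
  [ -1   2  0   0  |    8 ]
  [  0  -8  0  -6  |  -19 ]
  [ -3   6  1   0  |   25 ]
  [  0  -5  0  -4  |  -12 ]
r1 := -1·r1
  [  1  -2  0   0  |   -8 ]
  [  0  -8  0  -6  |  -19 ]
  [ -3   6  1   0  |   25 ]
  [  0  -5  0  -4  |  -12 ]
r3 := r3 + 3·r1
  [ 1  -2  0   0  |   -8 ]
  [ 0  -8  0  -6  |  -19 ]
  [ 0   0  1   0  |    1 ]
  [ 0  -5  0  -4  |  -12 ]
r2 := -1/8·r2
  [ 1  -2  0    0  |    -8 ]
  [ 0   1  0  3/4  |  19/8 ]
  [ 0   0  1    0  |     1 ]
  [ 0  -5  0   -4  |   -12 ]
r4 := r4 + 5·r2
  [ 1  -2  0     0  |    -8 ]
  [ 0   1  0   3/4  |  19/8 ]
  [ 0   0  1     0  |     1 ]
  [ 0   0  0  -1/4  |  -1/8 ]
r4 := -4·r4
  [ 1  -2  0    0  |    -8 ]
  [ 0   1  0  3/4  |  19/8 ]
  [ 0   0  1    0  |     1 ]
  [ 0   0  0    1  |   1/2 ]
r2 := r2 − 3/4·r4
  [ 1  -2  0  0  |   -8 ]
  [ 0   1  0  0  |    2 ]
  [ 0   0  1  0  |    1 ]
  [ 0   0  0  1  |  1/2 ]
r1 := r1 + 2·r2
  [ 1  0  0  0  |   -4 ]
  [ 0  1  0  0  |    2 ]
  [ 0  0  1  0  |    1 ]
  [ 0  0  0  1  |  1/2 ]
Reading off the last column: p = -4, q = 2, r = 1, s = 1/2.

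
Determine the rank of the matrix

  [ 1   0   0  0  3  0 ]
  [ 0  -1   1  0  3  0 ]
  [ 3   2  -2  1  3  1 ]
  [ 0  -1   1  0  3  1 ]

Subtract 3 times ρ1 from ρ3.
  [ 1   0   0  0   3  0 ]
  [ 0  -1   1  0   3  0 ]
  [ 0   2  -2  1  -6  1 ]
  [ 0  -1   1  0   3  1 ]
Multiply ρ2 by -1.
  [ 1   0   0  0   3  0 ]
  [ 0   1  -1  0  -3  0 ]
  [ 0   2  -2  1  -6  1 ]
  [ 0  -1   1  0   3  1 ]
Subtract 2 times ρ2 from ρ3.
  [ 1   0   0  0   3  0 ]
  [ 0   1  -1  0  -3  0 ]
  [ 0   0   0  1   0  1 ]
  [ 0  -1   1  0   3  1 ]
Add ρ2 to ρ4.
  [ 1  0   0  0   3  0 ]
  [ 0  1  -1  0  -3  0 ]
  [ 0  0   0  1   0  1 ]
  [ 0  0   0  0   0  1 ]
Subtract ρ4 from ρ3.
  [ 1  0   0  0   3  0 ]
  [ 0  1  -1  0  -3  0 ]
  [ 0  0   0  1   0  0 ]
  [ 0  0   0  0   0  1 ]
The reduced form has 4 nonzero rows.

rank = 4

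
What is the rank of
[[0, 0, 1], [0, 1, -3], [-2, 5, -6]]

rank = 3

r1 <-> r3
  [ -2  5  -6 ]
  [  0  1  -3 ]
  [  0  0   1 ]
r1 ← -1/2·r1
  [ 1  -5/2   3 ]
  [ 0     1  -3 ]
  [ 0     0   1 ]
r2 ← r2 + 3·r3
  [ 1  -5/2  3 ]
  [ 0     1  0 ]
  [ 0     0  1 ]
r1 ← r1 − 3·r3
  [ 1  -5/2  0 ]
  [ 0     1  0 ]
  [ 0     0  1 ]
r1 ← r1 + 5/2·r2
  [ 1  0  0 ]
  [ 0  1  0 ]
  [ 0  0  1 ]
The reduced form has 3 nonzero rows.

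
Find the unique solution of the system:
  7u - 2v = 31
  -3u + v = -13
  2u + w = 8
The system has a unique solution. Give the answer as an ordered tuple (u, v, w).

(5, 2, -2)

Form the augmented matrix and row-reduce:
  [  7  -2  0  |   31 ]
  [ -3   1  0  |  -13 ]
  [  2   0  1  |    8 ]
r1 := 1/7·r1
  [  1  -2/7  0  |  31/7 ]
  [ -3     1  0  |   -13 ]
  [  2     0  1  |     8 ]
r2 := r2 + 3·r1
  [ 1  -2/7  0  |  31/7 ]
  [ 0   1/7  0  |   2/7 ]
  [ 2     0  1  |     8 ]
r3 := r3 − 2·r1
  [ 1  -2/7  0  |  31/7 ]
  [ 0   1/7  0  |   2/7 ]
  [ 0   4/7  1  |  -6/7 ]
r2 := 7·r2
  [ 1  -2/7  0  |  31/7 ]
  [ 0     1  0  |     2 ]
  [ 0   4/7  1  |  -6/7 ]
r3 := r3 − 4/7·r2
  [ 1  -2/7  0  |  31/7 ]
  [ 0     1  0  |     2 ]
  [ 0     0  1  |    -2 ]
r1 := r1 + 2/7·r2
  [ 1  0  0  |   5 ]
  [ 0  1  0  |   2 ]
  [ 0  0  1  |  -2 ]
Reading off the last column: u = 5, v = 2, w = -2.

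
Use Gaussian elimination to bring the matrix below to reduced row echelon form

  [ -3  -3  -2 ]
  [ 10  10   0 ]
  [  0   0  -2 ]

Multiply R1 by -1/3.
  [  1   1  2/3 ]
  [ 10  10    0 ]
  [  0   0   -2 ]
Subtract 10 times R1 from R2.
  [ 1  1    2/3 ]
  [ 0  0  -20/3 ]
  [ 0  0     -2 ]
Multiply R2 by -3/20.
  [ 1  1  2/3 ]
  [ 0  0    1 ]
  [ 0  0   -2 ]
Add 2 times R2 to R3.
  [ 1  1  2/3 ]
  [ 0  0    1 ]
  [ 0  0    0 ]
Subtract 2/3 times R2 from R1.
  [ 1  1  0 ]
  [ 0  0  1 ]
  [ 0  0  0 ]

[[1, 1, 0], [0, 0, 1], [0, 0, 0]]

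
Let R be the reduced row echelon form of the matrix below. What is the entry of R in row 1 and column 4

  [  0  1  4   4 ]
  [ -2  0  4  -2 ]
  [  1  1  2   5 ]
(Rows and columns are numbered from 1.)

1

R1 <-> R2
  [ -2  0  4  -2 ]
  [  0  1  4   4 ]
  [  1  1  2   5 ]
R1 := -1/2·R1
  [ 1  0  -2  1 ]
  [ 0  1   4  4 ]
  [ 1  1   2  5 ]
R3 := R3 − R1
  [ 1  0  -2  1 ]
  [ 0  1   4  4 ]
  [ 0  1   4  4 ]
R3 := R3 − R2
  [ 1  0  -2  1 ]
  [ 0  1   4  4 ]
  [ 0  0   0  0 ]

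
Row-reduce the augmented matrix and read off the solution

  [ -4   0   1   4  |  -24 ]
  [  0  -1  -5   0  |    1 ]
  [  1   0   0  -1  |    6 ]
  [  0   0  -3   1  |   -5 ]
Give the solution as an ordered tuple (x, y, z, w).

(1, -1, 0, -5)

R1 -> -1/4·R1
R3 -> R3 − R1
R2 -> -1·R2
R3 -> 4·R3
R4 -> R4 + 3·R3
R1 -> R1 + R4
R2 -> R2 − 5·R3
R1 -> R1 + 1/4·R3
Reading off the last column: x = 1, y = -1, z = 0, w = -5.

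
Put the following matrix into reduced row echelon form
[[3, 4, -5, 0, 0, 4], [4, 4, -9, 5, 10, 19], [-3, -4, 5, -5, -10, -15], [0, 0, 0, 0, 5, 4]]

ρ1 -> 1/3·ρ1
  [  1  4/3  -5/3   0    0  4/3 ]
  [  4    4    -9   5   10   19 ]
  [ -3   -4     5  -5  -10  -15 ]
  [  0    0     0   0    5    4 ]
ρ2 -> ρ2 − 4·ρ1
  [  1   4/3  -5/3   0    0   4/3 ]
  [  0  -4/3  -7/3   5   10  41/3 ]
  [ -3    -4     5  -5  -10   -15 ]
  [  0     0     0   0    5     4 ]
ρ3 -> ρ3 + 3·ρ1
  [ 1   4/3  -5/3   0    0   4/3 ]
  [ 0  -4/3  -7/3   5   10  41/3 ]
  [ 0     0     0  -5  -10   -11 ]
  [ 0     0     0   0    5     4 ]
ρ2 -> -3/4·ρ2
  [ 1  4/3  -5/3      0      0    4/3 ]
  [ 0    1   7/4  -15/4  -15/2  -41/4 ]
  [ 0    0     0     -5    -10    -11 ]
  [ 0    0     0      0      5      4 ]
ρ3 -> -1/5·ρ3
  [ 1  4/3  -5/3      0      0    4/3 ]
  [ 0    1   7/4  -15/4  -15/2  -41/4 ]
  [ 0    0     0      1      2   11/5 ]
  [ 0    0     0      0      5      4 ]
ρ4 -> 1/5·ρ4
  [ 1  4/3  -5/3      0      0    4/3 ]
  [ 0    1   7/4  -15/4  -15/2  -41/4 ]
  [ 0    0     0      1      2   11/5 ]
  [ 0    0     0      0      1    4/5 ]
ρ3 -> ρ3 − 2·ρ4
  [ 1  4/3  -5/3      0      0    4/3 ]
  [ 0    1   7/4  -15/4  -15/2  -41/4 ]
  [ 0    0     0      1      0    3/5 ]
  [ 0    0     0      0      1    4/5 ]
ρ2 -> ρ2 + 15/2·ρ4
  [ 1  4/3  -5/3      0  0    4/3 ]
  [ 0    1   7/4  -15/4  0  -17/4 ]
  [ 0    0     0      1  0    3/5 ]
  [ 0    0     0      0  1    4/5 ]
ρ2 -> ρ2 + 15/4·ρ3
  [ 1  4/3  -5/3  0  0  4/3 ]
  [ 0    1   7/4  0  0   -2 ]
  [ 0    0     0  1  0  3/5 ]
  [ 0    0     0  0  1  4/5 ]
ρ1 -> ρ1 − 4/3·ρ2
  [ 1  0   -4  0  0    4 ]
  [ 0  1  7/4  0  0   -2 ]
  [ 0  0    0  1  0  3/5 ]
  [ 0  0    0  0  1  4/5 ]

[[1, 0, -4, 0, 0, 4], [0, 1, 7/4, 0, 0, -2], [0, 0, 0, 1, 0, 3/5], [0, 0, 0, 0, 1, 4/5]]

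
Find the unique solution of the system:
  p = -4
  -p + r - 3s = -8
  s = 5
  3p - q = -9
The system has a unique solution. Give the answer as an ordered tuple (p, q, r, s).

(-4, -3, 3, 5)

Form the augmented matrix and row-reduce:
  [  1   0  0   0  |  -4 ]
  [ -1   0  1  -3  |  -8 ]
  [  0   0  0   1  |   5 ]
  [  3  -1  0   0  |  -9 ]
R2 := R2 + R1
  [ 1   0  0   0  |   -4 ]
  [ 0   0  1  -3  |  -12 ]
  [ 0   0  0   1  |    5 ]
  [ 3  -1  0   0  |   -9 ]
R4 := R4 − 3·R1
  [ 1   0  0   0  |   -4 ]
  [ 0   0  1  -3  |  -12 ]
  [ 0   0  0   1  |    5 ]
  [ 0  -1  0   0  |    3 ]
R2 <=> R4
  [ 1   0  0   0  |   -4 ]
  [ 0  -1  0   0  |    3 ]
  [ 0   0  0   1  |    5 ]
  [ 0   0  1  -3  |  -12 ]
R2 := -1·R2
  [ 1  0  0   0  |   -4 ]
  [ 0  1  0   0  |   -3 ]
  [ 0  0  0   1  |    5 ]
  [ 0  0  1  -3  |  -12 ]
R3 <=> R4
  [ 1  0  0   0  |   -4 ]
  [ 0  1  0   0  |   -3 ]
  [ 0  0  1  -3  |  -12 ]
  [ 0  0  0   1  |    5 ]
R3 := R3 + 3·R4
  [ 1  0  0  0  |  -4 ]
  [ 0  1  0  0  |  -3 ]
  [ 0  0  1  0  |   3 ]
  [ 0  0  0  1  |   5 ]
Reading off the last column: p = -4, q = -3, r = 3, s = 5.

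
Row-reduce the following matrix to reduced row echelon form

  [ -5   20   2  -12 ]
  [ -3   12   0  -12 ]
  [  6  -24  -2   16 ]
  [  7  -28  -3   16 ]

[[1, -4, 0, 4], [0, 0, 1, 4], [0, 0, 0, 0], [0, 0, 0, 0]]

Multiply ρ1 by -1/5.
Add 3 times ρ1 to ρ2.
Subtract 6 times ρ1 from ρ3.
Subtract 7 times ρ1 from ρ4.
Multiply ρ2 by -5/6.
Subtract 2/5 times ρ2 from ρ3.
Add 1/5 times ρ2 to ρ4.
Add 2/5 times ρ2 to ρ1.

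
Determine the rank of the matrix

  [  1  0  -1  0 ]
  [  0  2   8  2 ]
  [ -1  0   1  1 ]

rank = 3

Add R1 to R3.
  [ 1  0  -1  0 ]
  [ 0  2   8  2 ]
  [ 0  0   0  1 ]
Multiply R2 by 1/2.
  [ 1  0  -1  0 ]
  [ 0  1   4  1 ]
  [ 0  0   0  1 ]
Subtract R3 from R2.
  [ 1  0  -1  0 ]
  [ 0  1   4  0 ]
  [ 0  0   0  1 ]
The reduced form has 3 nonzero rows.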